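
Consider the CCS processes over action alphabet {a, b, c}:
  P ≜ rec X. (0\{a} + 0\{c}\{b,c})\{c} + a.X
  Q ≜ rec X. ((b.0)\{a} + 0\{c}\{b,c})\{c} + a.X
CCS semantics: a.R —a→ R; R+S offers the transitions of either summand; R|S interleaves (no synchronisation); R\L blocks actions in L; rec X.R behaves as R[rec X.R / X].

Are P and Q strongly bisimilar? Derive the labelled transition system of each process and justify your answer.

LTS(P): 1 reachable states
  u0 = rec X. (0\{a} + 0\{c}\{b,c})\{c} + a.X → -a-> u0
LTS(Q): 2 reachable states
  v0 = rec X. ((b.0)\{a} + 0\{c}\{b,c})\{c} + a.X → -a-> v0, -b-> v1
  v1 = 0\{a}\{c} → (no moves)
Coarsest stable partition (strong bisimilarity classes):
  B0 = {u0}
  B1 = {v0}
  B2 = {v1}
u0 ∈ B0, v0 ∈ B1 → different blocks

P ≁ Q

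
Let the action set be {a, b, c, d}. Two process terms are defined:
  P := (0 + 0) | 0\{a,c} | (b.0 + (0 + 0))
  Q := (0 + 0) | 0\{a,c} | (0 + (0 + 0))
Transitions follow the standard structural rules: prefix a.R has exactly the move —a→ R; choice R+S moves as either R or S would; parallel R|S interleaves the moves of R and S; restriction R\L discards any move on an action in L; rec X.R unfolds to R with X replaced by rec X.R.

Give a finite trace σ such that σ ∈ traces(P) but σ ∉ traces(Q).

b

LTS(P): 2 reachable states
  s0 = (0 + 0) | 0\{a,c} | (b.0 + (0 + 0)) :: ··b··> s1
  s1 = (0 + 0) | 0\{a,c} | 0 :: ∅
LTS(Q): 1 reachable states
  t0 = (0 + 0) | 0\{a,c} | (0 + (0 + 0)) :: ∅
Run σ = ⟨b⟩ on P: start {s0}
  step 1 (b): {s1}
  — P admits the full trace.
Run σ = ⟨b⟩ on Q: start {t0}
  step 1 (b): no successor for Q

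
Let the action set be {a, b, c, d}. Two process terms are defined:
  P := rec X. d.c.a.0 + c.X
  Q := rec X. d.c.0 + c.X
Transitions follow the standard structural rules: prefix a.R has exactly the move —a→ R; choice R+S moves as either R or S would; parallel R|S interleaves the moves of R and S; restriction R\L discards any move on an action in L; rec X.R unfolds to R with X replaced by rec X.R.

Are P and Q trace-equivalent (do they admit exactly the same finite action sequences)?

traces(P) ≠ traces(Q) — witness ⟨dca⟩

P's transition system — 4 states:
  m0 = rec X. d.c.a.0 + c.X has moves -c-> m0, -d-> m1
  m1 = c.a.0 has moves -c-> m2
  m2 = a.0 has moves -a-> m3
  m3 = 0 has moves deadlocked
Q's transition system — 3 states:
  n0 = rec X. d.c.0 + c.X has moves -c-> n0, -d-> n1
  n1 = c.0 has moves -c-> n2
  n2 = 0 has moves deadlocked
Run σ = ⟨dca⟩ on P: start {m0}
  step 1 (d): {m1}
  step 2 (c): {m2}
  step 3 (a): {m3}
  ✓ P
Run σ = ⟨dca⟩ on Q: start {n0}
  step 1 (d): {n1}
  step 2 (c): {n2}
  step 3 (a): ∅ (Q stuck)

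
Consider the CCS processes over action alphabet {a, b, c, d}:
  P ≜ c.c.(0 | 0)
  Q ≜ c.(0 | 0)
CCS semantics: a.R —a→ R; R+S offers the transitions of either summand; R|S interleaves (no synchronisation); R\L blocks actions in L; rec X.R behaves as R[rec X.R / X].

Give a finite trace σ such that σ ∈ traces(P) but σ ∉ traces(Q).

cc

LTS(P): 3 reachable states
  m0 = c.c.(0 | 0) ⊢ --c--▸ m1
  m1 = c.(0 | 0) ⊢ --c--▸ m2
  m2 = 0 | 0 ⊢ ·
LTS(Q): 2 reachable states
  n0 = c.(0 | 0) ⊢ --c--▸ n1
  n1 = 0 | 0 ⊢ ·
Run σ = ⟨cc⟩ on P: start {m0}
  after c @ step 1: {m1}
  after c @ step 2: {m2}
  ✓ P
Run σ = ⟨cc⟩ on Q: start {n0}
  after c @ step 1: {n1}
  after c @ step 2: ∅  — Q cannot continue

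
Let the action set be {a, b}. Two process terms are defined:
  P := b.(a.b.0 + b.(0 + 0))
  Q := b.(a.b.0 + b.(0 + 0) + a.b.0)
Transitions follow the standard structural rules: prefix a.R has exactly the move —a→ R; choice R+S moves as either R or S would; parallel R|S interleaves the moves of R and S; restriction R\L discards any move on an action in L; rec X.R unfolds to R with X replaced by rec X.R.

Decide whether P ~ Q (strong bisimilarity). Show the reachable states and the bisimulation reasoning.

P ~ Q

Reachable graph of P (5 states):
  m0 = b.(a.b.0 + b.(0 + 0)) has moves =b=> m1
  m1 = a.b.0 + b.(0 + 0) has moves =a=> m2, =b=> m3
  m2 = b.0 has moves =b=> m4
  m3 = 0 + 0 has moves ∅
  m4 = 0 has moves ∅
Reachable graph of Q (5 states):
  n0 = b.(a.b.0 + b.(0 + 0) + a.b.0) has moves =b=> n1
  n1 = a.b.0 + b.(0 + 0) + a.b.0 has moves =a=> n2, =b=> n3
  n2 = b.0 has moves =b=> n4
  n3 = 0 + 0 has moves ∅
  n4 = 0 has moves ∅
Bisimilarity quotient blocks:
  B0 = {m0, n0}
  B1 = {m1, n1}
  B2 = {m2, n2}
  B3 = {m3, m4, n3, n4}
m0 ∈ B0, n0 ∈ B0 → same block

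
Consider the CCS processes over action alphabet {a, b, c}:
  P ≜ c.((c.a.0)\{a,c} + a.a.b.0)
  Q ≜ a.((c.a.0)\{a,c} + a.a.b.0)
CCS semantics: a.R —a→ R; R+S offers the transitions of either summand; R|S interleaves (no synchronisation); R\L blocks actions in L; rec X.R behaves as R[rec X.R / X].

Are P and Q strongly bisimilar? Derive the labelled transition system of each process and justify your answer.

P ≁ Q

Reachable graph of P (5 states):
  m0 = c.((c.a.0)\{a,c} + a.a.b.0) :: --c--▸ m1
  m1 = (c.a.0)\{a,c} + a.a.b.0 :: --a--▸ m2
  m2 = a.b.0 :: --a--▸ m3
  m3 = b.0 :: --b--▸ m4
  m4 = 0 :: (no moves)
Reachable graph of Q (5 states):
  n0 = a.((c.a.0)\{a,c} + a.a.b.0) :: --a--▸ n1
  n1 = (c.a.0)\{a,c} + a.a.b.0 :: --a--▸ n2
  n2 = a.b.0 :: --a--▸ n3
  n3 = b.0 :: --b--▸ n4
  n4 = 0 :: (no moves)
Bisimilarity quotient blocks:
  B0 = {m0}
  B1 = {m1, n1}
  B2 = {m2, n2}
  B3 = {m3, n3}
  B4 = {m4, n4}
  B5 = {n0}
m0 ∈ B0, n0 ∈ B5 → different blocks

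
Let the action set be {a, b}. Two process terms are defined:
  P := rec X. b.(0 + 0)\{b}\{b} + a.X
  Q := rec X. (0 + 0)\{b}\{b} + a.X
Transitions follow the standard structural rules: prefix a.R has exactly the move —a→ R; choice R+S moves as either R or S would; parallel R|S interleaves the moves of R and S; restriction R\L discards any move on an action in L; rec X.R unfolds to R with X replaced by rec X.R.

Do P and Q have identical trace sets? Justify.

P's transition system — 2 states:
  p0 = rec X. b.(0 + 0)\{b}\{b} + a.X | —a→ p0, —b→ p1
  p1 = (0 + 0)\{b}\{b} | ·
Q's transition system — 1 states:
  q0 = rec X. (0 + 0)\{b}\{b} + a.X | —a→ q0
Executing b from P (initial set {p0}):
  [1] b ⇒ {p1}
  — P admits the full trace.
Executing b from Q (initial set {q0}):
  [1] b ⇒ no successor for Q

traces(P) ≠ traces(Q) — witness ⟨b⟩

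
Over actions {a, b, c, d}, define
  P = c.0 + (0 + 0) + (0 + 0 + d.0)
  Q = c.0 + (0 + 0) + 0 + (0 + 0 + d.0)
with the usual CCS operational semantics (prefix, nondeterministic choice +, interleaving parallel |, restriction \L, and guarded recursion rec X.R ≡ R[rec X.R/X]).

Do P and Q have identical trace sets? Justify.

trace-equivalent

P's transition system — 2 states:
  m0 = c.0 + (0 + 0) + (0 + 0 + d.0) → -c-> m1, -d-> m1
  m1 = 0 → stopped
Q's transition system — 2 states:
  n0 = c.0 + (0 + 0) + 0 + (0 + 0 + d.0) → -c-> n1, -d-> n1
  n1 = 0 → stopped
Partition-refinement fixed point:
  B0 = {m0, n0}
  B1 = {m1, n1}
m0 ∈ B0, n0 ∈ B0 → same block
Bisimilar ⇒ trace-equivalent.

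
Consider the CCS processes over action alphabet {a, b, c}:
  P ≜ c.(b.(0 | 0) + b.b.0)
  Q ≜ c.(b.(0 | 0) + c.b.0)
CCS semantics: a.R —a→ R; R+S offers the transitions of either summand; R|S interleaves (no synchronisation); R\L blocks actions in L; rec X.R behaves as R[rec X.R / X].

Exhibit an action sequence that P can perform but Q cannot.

P's transition system — 5 states:
  u0 = c.(b.(0 | 0) + b.b.0) → ··c··> u1
  u1 = b.(0 | 0) + b.b.0 → ··b··> u2, ··b··> u3
  u2 = 0 | 0 → ∅
  u3 = b.0 → ··b··> u4
  u4 = 0 → ∅
Q's transition system — 5 states:
  v0 = c.(b.(0 | 0) + c.b.0) → ··c··> v1
  v1 = b.(0 | 0) + c.b.0 → ··b··> v2, ··c··> v3
  v2 = 0 | 0 → ∅
  v3 = b.0 → ··b··> v4
  v4 = 0 → ∅
Executing cbb from P (initial set {u0}):
  step 1 (c): {u1}
  step 2 (b): {u2, u3}
  step 3 (b): {u4}
  P completes σ.
Executing cbb from Q (initial set {v0}):
  step 1 (c): {v1}
  step 2 (b): {v2}
  step 3 (b): ∅  — Q cannot continue

cbb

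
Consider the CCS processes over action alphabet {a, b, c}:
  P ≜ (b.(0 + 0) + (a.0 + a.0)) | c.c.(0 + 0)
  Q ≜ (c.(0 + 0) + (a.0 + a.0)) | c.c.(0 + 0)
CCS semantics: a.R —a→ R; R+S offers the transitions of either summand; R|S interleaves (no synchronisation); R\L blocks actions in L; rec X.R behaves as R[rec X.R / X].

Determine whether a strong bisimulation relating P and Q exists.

P's transition system — 9 states:
  m0 = (b.(0 + 0) + (a.0 + a.0)) | c.c.(0 + 0) | =a=> m1, =b=> m2, =c=> m3
  m1 = 0 | c.c.(0 + 0) | =c=> m4
  m2 = (0 + 0) | c.c.(0 + 0) | =c=> m5
  m3 = (b.(0 + 0) + (a.0 + a.0)) | c.(0 + 0) | =a=> m4, =b=> m5, =c=> m6
  m4 = 0 | c.(0 + 0) | =c=> m7
  m5 = (0 + 0) | c.(0 + 0) | =c=> m8
  m6 = (b.(0 + 0) + (a.0 + a.0)) | (0 + 0) | =a=> m7, =b=> m8
  m7 = 0 | (0 + 0) | deadlocked
  m8 = (0 + 0) | (0 + 0) | deadlocked
Q's transition system — 9 states:
  n0 = (c.(0 + 0) + (a.0 + a.0)) | c.c.(0 + 0) | =a=> n1, =c=> n2, =c=> n3
  n1 = 0 | c.c.(0 + 0) | =c=> n4
  n2 = (0 + 0) | c.c.(0 + 0) | =c=> n5
  n3 = (c.(0 + 0) + (a.0 + a.0)) | c.(0 + 0) | =a=> n4, =c=> n5, =c=> n6
  n4 = 0 | c.(0 + 0) | =c=> n7
  n5 = (0 + 0) | c.(0 + 0) | =c=> n8
  n6 = (c.(0 + 0) + (a.0 + a.0)) | (0 + 0) | =a=> n7, =c=> n8
  n7 = 0 | (0 + 0) | deadlocked
  n8 = (0 + 0) | (0 + 0) | deadlocked
Coarsest stable partition (strong bisimilarity classes):
  B0 = {m0}
  B1 = {m1, m2, n1, n2}
  B2 = {m4, m5, n4, n5}
  B3 = {m7, m8, n7, n8}
  B4 = {m3}
  B5 = {m6}
  B6 = {n0}
  B7 = {n3}
  B8 = {n6}
m0 ∈ B0, n0 ∈ B6 → different blocks

not bisimilar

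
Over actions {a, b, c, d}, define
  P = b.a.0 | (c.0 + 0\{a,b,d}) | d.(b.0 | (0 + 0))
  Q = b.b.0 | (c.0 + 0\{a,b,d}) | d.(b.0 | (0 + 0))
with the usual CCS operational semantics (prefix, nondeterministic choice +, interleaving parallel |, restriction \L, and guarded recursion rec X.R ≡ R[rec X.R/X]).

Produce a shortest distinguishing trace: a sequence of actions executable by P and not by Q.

LTS(P): 18 reachable states
  p0 = b.a.0 | (c.0 + 0\{a,b,d}) | d.(b.0 | (0 + 0)) :: ··b··> p1, ··c··> p2, ··d··> p3
  p1 = a.0 | (c.0 + 0\{a,b,d}) | d.(b.0 | (0 + 0)) :: ··a··> p4, ··c··> p5, ··d··> p6
  p2 = b.a.0 | 0 | d.(b.0 | (0 + 0)) :: ··b··> p5, ··d··> p7
  p3 = b.a.0 | (c.0 + 0\{a,b,d}) | (b.0 | (0 + 0)) :: ··b··> p6, ··b··> p8, ··c··> p7
  p4 = 0 | (c.0 + 0\{a,b,d}) | d.(b.0 | (0 + 0)) :: ··c··> p9, ··d··> p10
  p5 = a.0 | 0 | d.(b.0 | (0 + 0)) :: ··a··> p9, ··d··> p11
  p6 = a.0 | (c.0 + 0\{a,b,d}) | (b.0 | (0 + 0)) :: ··a··> p10, ··b··> p12, ··c··> p11
  p7 = b.a.0 | 0 | (b.0 | (0 + 0)) :: ··b··> p11, ··b··> p13
  p8 = b.a.0 | (c.0 + 0\{a,b,d}) | (0 | (0 + 0)) :: ··b··> p12, ··c··> p13
  p9 = 0 | 0 | d.(b.0 | (0 + 0)) :: ··d··> p14
  p10 = 0 | (c.0 + 0\{a,b,d}) | (b.0 | (0 + 0)) :: ··b··> p15, ··c··> p14
  p11 = a.0 | 0 | (b.0 | (0 + 0)) :: ··a··> p14, ··b··> p16
  p12 = a.0 | (c.0 + 0\{a,b,d}) | (0 | (0 + 0)) :: ··a··> p15, ··c··> p16
  p13 = b.a.0 | 0 | (0 | (0 + 0)) :: ··b··> p16
  p14 = 0 | 0 | (b.0 | (0 + 0)) :: ··b··> p17
  p15 = 0 | (c.0 + 0\{a,b,d}) | (0 | (0 + 0)) :: ··c··> p17
  p16 = a.0 | 0 | (0 | (0 + 0)) :: ··a··> p17
  p17 = 0 | 0 | (0 | (0 + 0)) :: (no moves)
LTS(Q): 18 reachable states
  q0 = b.b.0 | (c.0 + 0\{a,b,d}) | d.(b.0 | (0 + 0)) :: ··b··> q1, ··c··> q2, ··d··> q3
  q1 = b.0 | (c.0 + 0\{a,b,d}) | d.(b.0 | (0 + 0)) :: ··b··> q4, ··c··> q5, ··d··> q6
  q2 = b.b.0 | 0 | d.(b.0 | (0 + 0)) :: ··b··> q5, ··d··> q7
  q3 = b.b.0 | (c.0 + 0\{a,b,d}) | (b.0 | (0 + 0)) :: ··b··> q6, ··b··> q8, ··c··> q7
  q4 = 0 | (c.0 + 0\{a,b,d}) | d.(b.0 | (0 + 0)) :: ··c··> q9, ··d··> q10
  q5 = b.0 | 0 | d.(b.0 | (0 + 0)) :: ··b··> q9, ··d··> q11
  q6 = b.0 | (c.0 + 0\{a,b,d}) | (b.0 | (0 + 0)) :: ··b··> q10, ··b··> q12, ··c··> q11
  q7 = b.b.0 | 0 | (b.0 | (0 + 0)) :: ··b··> q11, ··b··> q13
  q8 = b.b.0 | (c.0 + 0\{a,b,d}) | (0 | (0 + 0)) :: ··b··> q12, ··c··> q13
  q9 = 0 | 0 | d.(b.0 | (0 + 0)) :: ··d··> q14
  q10 = 0 | (c.0 + 0\{a,b,d}) | (b.0 | (0 + 0)) :: ··b··> q15, ··c··> q14
  q11 = b.0 | 0 | (b.0 | (0 + 0)) :: ··b··> q14, ··b··> q16
  q12 = b.0 | (c.0 + 0\{a,b,d}) | (0 | (0 + 0)) :: ··b··> q15, ··c··> q16
  q13 = b.b.0 | 0 | (0 | (0 + 0)) :: ··b··> q16
  q14 = 0 | 0 | (b.0 | (0 + 0)) :: ··b··> q17
  q15 = 0 | (c.0 + 0\{a,b,d}) | (0 | (0 + 0)) :: ··c··> q17
  q16 = b.0 | 0 | (0 | (0 + 0)) :: ··b··> q17
  q17 = 0 | 0 | (0 | (0 + 0)) :: (no moves)
Executing ba from P (initial set {p0}):
  step 1 (b): {p1}
  step 2 (a): {p4}
  ✓ P
Executing ba from Q (initial set {q0}):
  step 1 (b): {q1}
  step 2 (a): ∅ (Q stuck)

ba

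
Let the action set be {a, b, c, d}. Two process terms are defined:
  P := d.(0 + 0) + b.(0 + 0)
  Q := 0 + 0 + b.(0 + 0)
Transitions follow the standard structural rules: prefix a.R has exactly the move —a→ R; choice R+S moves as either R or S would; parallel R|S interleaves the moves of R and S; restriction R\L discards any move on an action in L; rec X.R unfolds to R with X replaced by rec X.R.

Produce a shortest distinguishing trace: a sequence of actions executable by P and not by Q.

d

Reachable graph of P (2 states):
  m0 = d.(0 + 0) + b.(0 + 0) :: =b=> m1, =d=> m1
  m1 = 0 + 0 :: deadlocked
Reachable graph of Q (2 states):
  n0 = 0 + 0 + b.(0 + 0) :: =b=> n1
  n1 = 0 + 0 :: deadlocked
Executing d from P (initial set {m0}):
  after d @ step 1: {m1}
  ✓ P
Executing d from Q (initial set {n0}):
  after d @ step 1: ∅ (Q stuck)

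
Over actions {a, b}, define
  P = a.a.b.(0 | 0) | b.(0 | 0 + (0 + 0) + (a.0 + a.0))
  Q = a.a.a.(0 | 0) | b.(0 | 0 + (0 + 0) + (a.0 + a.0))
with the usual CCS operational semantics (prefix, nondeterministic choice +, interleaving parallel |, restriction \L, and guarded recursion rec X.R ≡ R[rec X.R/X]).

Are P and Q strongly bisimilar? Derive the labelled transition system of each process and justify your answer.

P ≁ Q

LTS(P): 12 reachable states
  s0 = a.a.b.(0 | 0) | b.(0 | 0 + (0 + 0) + (a.0 + a.0)) → --a--▸ s1, --b--▸ s2
  s1 = a.b.(0 | 0) | b.(0 | 0 + (0 + 0) + (a.0 + a.0)) → --a--▸ s3, --b--▸ s4
  s2 = a.a.b.(0 | 0) | (0 | 0 + (0 + 0) + (a.0 + a.0)) → --a--▸ s4, --a--▸ s5
  s3 = b.(0 | 0) | b.(0 | 0 + (0 + 0) + (a.0 + a.0)) → --b--▸ s6, --b--▸ s7
  s4 = a.b.(0 | 0) | (0 | 0 + (0 + 0) + (a.0 + a.0)) → --a--▸ s7, --a--▸ s8
  s5 = a.a.b.(0 | 0) | 0 → --a--▸ s8
  s6 = 0 | 0 | b.(0 | 0 + (0 + 0) + (a.0 + a.0)) → --b--▸ s9
  s7 = b.(0 | 0) | (0 | 0 + (0 + 0) + (a.0 + a.0)) → --a--▸ s10, --b--▸ s9
  s8 = a.b.(0 | 0) | 0 → --a--▸ s10
  s9 = 0 | 0 | (0 | 0 + (0 + 0) + (a.0 + a.0)) → --a--▸ s11
  s10 = b.(0 | 0) | 0 → --b--▸ s11
  s11 = 0 | 0 | 0 → (no moves)
LTS(Q): 12 reachable states
  t0 = a.a.a.(0 | 0) | b.(0 | 0 + (0 + 0) + (a.0 + a.0)) → --a--▸ t1, --b--▸ t2
  t1 = a.a.(0 | 0) | b.(0 | 0 + (0 + 0) + (a.0 + a.0)) → --a--▸ t3, --b--▸ t4
  t2 = a.a.a.(0 | 0) | (0 | 0 + (0 + 0) + (a.0 + a.0)) → --a--▸ t4, --a--▸ t5
  t3 = a.(0 | 0) | b.(0 | 0 + (0 + 0) + (a.0 + a.0)) → --a--▸ t6, --b--▸ t7
  t4 = a.a.(0 | 0) | (0 | 0 + (0 + 0) + (a.0 + a.0)) → --a--▸ t7, --a--▸ t8
  t5 = a.a.a.(0 | 0) | 0 → --a--▸ t8
  t6 = 0 | 0 | b.(0 | 0 + (0 + 0) + (a.0 + a.0)) → --b--▸ t9
  t7 = a.(0 | 0) | (0 | 0 + (0 + 0) + (a.0 + a.0)) → --a--▸ t10, --a--▸ t9
  t8 = a.a.(0 | 0) | 0 → --a--▸ t10
  t9 = 0 | 0 | (0 | 0 + (0 + 0) + (a.0 + a.0)) → --a--▸ t11
  t10 = a.(0 | 0) | 0 → --a--▸ t11
  t11 = 0 | 0 | 0 → (no moves)
Partition-refinement fixed point:
  B0 = {s0}
  B1 = {s2}
  B2 = {s5}
  B3 = {s8}
  B4 = {s10}
  B5 = {s11, t11}
  B6 = {s4}
  B7 = {s7}
  B8 = {s9, t10, t9}
  B9 = {s1}
  B10 = {s3}
  B11 = {s6, t6}
  B12 = {t0}
  B13 = {t1}
  B14 = {t3}
  B15 = {t7, t8}
  B16 = {t4, t5}
  B17 = {t2}
s0 ∈ B0, t0 ∈ B12 → different blocks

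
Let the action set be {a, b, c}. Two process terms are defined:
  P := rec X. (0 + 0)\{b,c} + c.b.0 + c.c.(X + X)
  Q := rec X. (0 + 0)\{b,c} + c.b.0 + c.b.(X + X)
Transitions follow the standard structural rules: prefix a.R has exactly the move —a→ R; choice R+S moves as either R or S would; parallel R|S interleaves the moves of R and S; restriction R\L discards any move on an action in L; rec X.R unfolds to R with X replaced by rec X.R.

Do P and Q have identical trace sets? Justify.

NO — witness ⟨cc⟩

P's transition system — 5 states:
  p0 = rec X. (0 + 0)\{b,c} + c.b.0 + c.c.(X + X) has moves =c=> p1, =c=> p2
  p1 = b.0 has moves =b=> p3
  p2 = c.((rec X. (0 + 0)\{b,c} + c.b.0 + c.c.(X + X)) + (rec X. (0 + 0)\{b,c} + c.b.0 + c.c.(X + X))) has moves =c=> p4
  p3 = 0 has moves deadlocked
  p4 = (rec X. (0 + 0)\{b,c} + c.b.0 + c.c.(X + X)) + (rec X. (0 + 0)\{b,c} + c.b.0 + c.c.(X + X)) has moves =c=> p1, =c=> p2
Q's transition system — 5 states:
  q0 = rec X. (0 + 0)\{b,c} + c.b.0 + c.b.(X + X) has moves =c=> q1, =c=> q2
  q1 = b.((rec X. (0 + 0)\{b,c} + c.b.0 + c.b.(X + X)) + (rec X. (0 + 0)\{b,c} + c.b.0 + c.b.(X + X))) has moves =b=> q3
  q2 = b.0 has moves =b=> q4
  q3 = (rec X. (0 + 0)\{b,c} + c.b.0 + c.b.(X + X)) + (rec X. (0 + 0)\{b,c} + c.b.0 + c.b.(X + X)) has moves =c=> q1, =c=> q2
  q4 = 0 has moves deadlocked
Run σ = ⟨cc⟩ on P: start {p0}
  after c @ step 1: {p1, p2}
  after c @ step 2: {p4}
  ✓ P
Run σ = ⟨cc⟩ on Q: start {q0}
  after c @ step 1: {q1, q2}
  after c @ step 2: ∅ (Q stuck)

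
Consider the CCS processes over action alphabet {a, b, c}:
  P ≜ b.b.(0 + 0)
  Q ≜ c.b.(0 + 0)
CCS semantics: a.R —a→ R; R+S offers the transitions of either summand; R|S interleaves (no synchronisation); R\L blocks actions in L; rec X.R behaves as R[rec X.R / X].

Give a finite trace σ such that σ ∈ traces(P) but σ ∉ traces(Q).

b

LTS(P): 3 reachable states
  s0 = b.b.(0 + 0) ⊢ --b--▸ s1
  s1 = b.(0 + 0) ⊢ --b--▸ s2
  s2 = 0 + 0 ⊢ deadlocked
LTS(Q): 3 reachable states
  t0 = c.b.(0 + 0) ⊢ --c--▸ t1
  t1 = b.(0 + 0) ⊢ --b--▸ t2
  t2 = 0 + 0 ⊢ deadlocked
Run σ = ⟨b⟩ on P: start {s0}
  after b @ step 1: {s1}
  ✓ P
Run σ = ⟨b⟩ on Q: start {t0}
  after b @ step 1: ∅ (Q stuck)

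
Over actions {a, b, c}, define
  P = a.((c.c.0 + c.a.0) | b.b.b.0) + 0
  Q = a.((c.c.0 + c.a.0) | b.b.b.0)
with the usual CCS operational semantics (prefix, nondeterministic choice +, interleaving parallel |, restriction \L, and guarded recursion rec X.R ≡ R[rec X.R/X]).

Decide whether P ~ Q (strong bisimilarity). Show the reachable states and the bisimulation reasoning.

LTS(P): 17 reachable states
  m0 = a.((c.c.0 + c.a.0) | b.b.b.0) + 0 ⊢ ··a··> m1
  m1 = (c.c.0 + c.a.0) | b.b.b.0 ⊢ ··b··> m2, ··c··> m3, ··c··> m4
  m2 = (c.c.0 + c.a.0) | b.b.0 ⊢ ··b··> m5, ··c··> m6, ··c··> m7
  m3 = a.0 | b.b.b.0 ⊢ ··a··> m8, ··b··> m6
  m4 = c.0 | b.b.b.0 ⊢ ··b··> m7, ··c··> m8
  m5 = (c.c.0 + c.a.0) | b.0 ⊢ ··b··> m9, ··c··> m10, ··c··> m11
  m6 = a.0 | b.b.0 ⊢ ··a··> m12, ··b··> m10
  m7 = c.0 | b.b.0 ⊢ ··b··> m11, ··c··> m12
  m8 = 0 | b.b.b.0 ⊢ ··b··> m12
  m9 = (c.c.0 + c.a.0) | 0 ⊢ ··c··> m13, ··c··> m14
  m10 = a.0 | b.0 ⊢ ··a··> m15, ··b··> m13
  m11 = c.0 | b.0 ⊢ ··b··> m14, ··c··> m15
  m12 = 0 | b.b.0 ⊢ ··b··> m15
  m13 = a.0 | 0 ⊢ ··a··> m16
  m14 = c.0 | 0 ⊢ ··c··> m16
  m15 = 0 | b.0 ⊢ ··b··> m16
  m16 = 0 | 0 ⊢ stopped
LTS(Q): 17 reachable states
  n0 = a.((c.c.0 + c.a.0) | b.b.b.0) ⊢ ··a··> n1
  n1 = (c.c.0 + c.a.0) | b.b.b.0 ⊢ ··b··> n2, ··c··> n3, ··c··> n4
  n2 = (c.c.0 + c.a.0) | b.b.0 ⊢ ··b··> n5, ··c··> n6, ··c··> n7
  n3 = a.0 | b.b.b.0 ⊢ ··a··> n8, ··b··> n6
  n4 = c.0 | b.b.b.0 ⊢ ··b··> n7, ··c··> n8
  n5 = (c.c.0 + c.a.0) | b.0 ⊢ ··b··> n9, ··c··> n10, ··c··> n11
  n6 = a.0 | b.b.0 ⊢ ··a··> n12, ··b··> n10
  n7 = c.0 | b.b.0 ⊢ ··b··> n11, ··c··> n12
  n8 = 0 | b.b.b.0 ⊢ ··b··> n12
  n9 = (c.c.0 + c.a.0) | 0 ⊢ ··c··> n13, ··c··> n14
  n10 = a.0 | b.0 ⊢ ··a··> n15, ··b··> n13
  n11 = c.0 | b.0 ⊢ ··b··> n14, ··c··> n15
  n12 = 0 | b.b.0 ⊢ ··b··> n15
  n13 = a.0 | 0 ⊢ ··a··> n16
  n14 = c.0 | 0 ⊢ ··c··> n16
  n15 = 0 | b.0 ⊢ ··b··> n16
  n16 = 0 | 0 ⊢ stopped
Coarsest stable partition (strong bisimilarity classes):
  B0 = {m0, n0}
  B1 = {m1, n1}
  B2 = {m3, n3}
  B3 = {m6, n6}
  B4 = {m12, n12}
  B5 = {m15, n15}
  B6 = {m16, n16}
  B7 = {m10, n10}
  B8 = {m13, n13}
  B9 = {m8, n8}
  B10 = {m4, n4}
  B11 = {m7, n7}
  B12 = {m11, n11}
  B13 = {m14, n14}
  B14 = {m2, n2}
  B15 = {m5, n5}
  B16 = {m9, n9}
m0 ∈ B0, n0 ∈ B0 → same block

YES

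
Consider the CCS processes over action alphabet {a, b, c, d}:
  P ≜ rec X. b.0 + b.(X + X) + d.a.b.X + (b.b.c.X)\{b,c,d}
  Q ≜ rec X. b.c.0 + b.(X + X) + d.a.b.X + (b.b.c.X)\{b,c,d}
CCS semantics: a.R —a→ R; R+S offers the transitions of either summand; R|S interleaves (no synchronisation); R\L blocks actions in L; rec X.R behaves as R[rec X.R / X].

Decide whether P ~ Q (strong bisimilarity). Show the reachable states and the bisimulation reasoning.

NO

Reachable graph of P (5 states):
  p0 = rec X. b.0 + b.(X + X) + d.a.b.X + (b.b.c.X)\{b,c,d} → =b=> p1, =b=> p2, =d=> p3
  p1 = (rec X. b.0 + b.(X + X) + d.a.b.X + (b.b.c.X)\{b,c,d}) + (rec X. b.0 + b.(X + X) + d.a.b.X + (b.b.c.X)\{b,c,d}) → =b=> p1, =b=> p2, =d=> p3
  p2 = 0 → ·
  p3 = a.b.(rec X. b.0 + b.(X + X) + d.a.b.X + (b.b.c.X)\{b,c,d}) → =a=> p4
  p4 = b.(rec X. b.0 + b.(X + X) + d.a.b.X + (b.b.c.X)\{b,c,d}) → =b=> p0
Reachable graph of Q (6 states):
  q0 = rec X. b.c.0 + b.(X + X) + d.a.b.X + (b.b.c.X)\{b,c,d} → =b=> q1, =b=> q2, =d=> q3
  q1 = (rec X. b.c.0 + b.(X + X) + d.a.b.X + (b.b.c.X)\{b,c,d}) + (rec X. b.c.0 + b.(X + X) + d.a.b.X + (b.b.c.X)\{b,c,d}) → =b=> q1, =b=> q2, =d=> q3
  q2 = c.0 → =c=> q4
  q3 = a.b.(rec X. b.c.0 + b.(X + X) + d.a.b.X + (b.b.c.X)\{b,c,d}) → =a=> q5
  q4 = 0 → ·
  q5 = b.(rec X. b.c.0 + b.(X + X) + d.a.b.X + (b.b.c.X)\{b,c,d}) → =b=> q0
Bisimilarity quotient blocks:
  B0 = {p0, p1}
  B1 = {p2, q4}
  B2 = {p3}
  B3 = {p4}
  B4 = {q0, q1}
  B5 = {q2}
  B6 = {q3}
  B7 = {q5}
p0 ∈ B0, q0 ∈ B4 → different blocks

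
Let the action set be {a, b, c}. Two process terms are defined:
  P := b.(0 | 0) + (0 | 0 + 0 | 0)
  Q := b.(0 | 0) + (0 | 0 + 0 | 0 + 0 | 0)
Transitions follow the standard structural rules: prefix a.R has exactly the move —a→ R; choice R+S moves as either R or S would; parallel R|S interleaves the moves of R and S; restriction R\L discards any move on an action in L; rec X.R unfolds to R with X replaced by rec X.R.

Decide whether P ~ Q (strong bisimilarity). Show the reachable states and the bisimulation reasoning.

LTS(P): 2 reachable states
  u0 = b.(0 | 0) + (0 | 0 + 0 | 0) | ··b··> u1
  u1 = 0 | 0 | ∅
LTS(Q): 2 reachable states
  v0 = b.(0 | 0) + (0 | 0 + 0 | 0 + 0 | 0) | ··b··> v1
  v1 = 0 | 0 | ∅
Bisimilarity quotient blocks:
  B0 = {u0, v0}
  B1 = {u1, v1}
u0 ∈ B0, v0 ∈ B0 → same block

P ~ Q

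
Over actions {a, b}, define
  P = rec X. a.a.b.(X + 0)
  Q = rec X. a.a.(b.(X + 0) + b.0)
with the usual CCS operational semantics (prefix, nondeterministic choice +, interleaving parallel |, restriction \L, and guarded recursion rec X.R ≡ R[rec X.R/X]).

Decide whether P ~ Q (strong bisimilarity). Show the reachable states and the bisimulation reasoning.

LTS(P): 4 reachable states
  s0 = rec X. a.a.b.(X + 0) → -a-> s1
  s1 = a.b.((rec X. a.a.b.(X + 0)) + 0) → -a-> s2
  s2 = b.((rec X. a.a.b.(X + 0)) + 0) → -b-> s3
  s3 = (rec X. a.a.b.(X + 0)) + 0 → -a-> s1
LTS(Q): 5 reachable states
  t0 = rec X. a.a.(b.(X + 0) + b.0) → -a-> t1
  t1 = a.(b.((rec X. a.a.(b.(X + 0) + b.0)) + 0) + b.0) → -a-> t2
  t2 = b.((rec X. a.a.(b.(X + 0) + b.0)) + 0) + b.0 → -b-> t3, -b-> t4
  t3 = (rec X. a.a.(b.(X + 0) + b.0)) + 0 → -a-> t1
  t4 = 0 → stopped
Bisimilarity quotient blocks:
  B0 = {s0, s3}
  B1 = {s1}
  B2 = {s2}
  B3 = {t0, t3}
  B4 = {t1}
  B5 = {t2}
  B6 = {t4}
s0 ∈ B0, t0 ∈ B3 → different blocks

not bisimilar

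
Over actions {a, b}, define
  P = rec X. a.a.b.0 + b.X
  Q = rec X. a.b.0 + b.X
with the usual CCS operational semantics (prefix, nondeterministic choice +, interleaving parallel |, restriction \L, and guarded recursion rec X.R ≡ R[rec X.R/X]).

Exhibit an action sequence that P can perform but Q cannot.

P's transition system — 4 states:
  m0 = rec X. a.a.b.0 + b.X → --a--▸ m1, --b--▸ m0
  m1 = a.b.0 → --a--▸ m2
  m2 = b.0 → --b--▸ m3
  m3 = 0 → deadlocked
Q's transition system — 3 states:
  n0 = rec X. a.b.0 + b.X → --a--▸ n1, --b--▸ n0
  n1 = b.0 → --b--▸ n2
  n2 = 0 → deadlocked
Run σ = ⟨aa⟩ on P: start {m0}
  after a @ step 1: {m1}
  after a @ step 2: {m2}
  P completes σ.
Run σ = ⟨aa⟩ on Q: start {n0}
  after a @ step 1: {n1}
  after a @ step 2: ∅ (Q stuck)

aa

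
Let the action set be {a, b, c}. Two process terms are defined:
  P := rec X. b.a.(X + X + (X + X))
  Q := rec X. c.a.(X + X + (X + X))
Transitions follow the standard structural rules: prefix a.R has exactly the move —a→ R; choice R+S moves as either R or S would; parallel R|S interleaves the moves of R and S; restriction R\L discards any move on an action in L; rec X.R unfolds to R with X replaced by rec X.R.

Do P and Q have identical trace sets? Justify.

P's transition system — 3 states:
  s0 = rec X. b.a.(X + X + (X + X)) ⊢ -b-> s1
  s1 = a.((rec X. b.a.(X + X + (X + X))) + (rec X. b.a.(X + X + (X + X))) + ((rec X. b.a.(X + X + (X + X))) + (rec X. b.a.(X + X + (X + X))))) ⊢ -a-> s2
  s2 = (rec X. b.a.(X + X + (X + X))) + (rec X. b.a.(X + X + (X + X))) + ((rec X. b.a.(X + X + (X + X))) + (rec X. b.a.(X + X + (X + X)))) ⊢ -b-> s1
Q's transition system — 3 states:
  t0 = rec X. c.a.(X + X + (X + X)) ⊢ -c-> t1
  t1 = a.((rec X. c.a.(X + X + (X + X))) + (rec X. c.a.(X + X + (X + X))) + ((rec X. c.a.(X + X + (X + X))) + (rec X. c.a.(X + X + (X + X))))) ⊢ -a-> t2
  t2 = (rec X. c.a.(X + X + (X + X))) + (rec X. c.a.(X + X + (X + X))) + ((rec X. c.a.(X + X + (X + X))) + (rec X. c.a.(X + X + (X + X)))) ⊢ -c-> t1
Trace ⟨b⟩ through P, begin at {s0}:
  step 1 (b): {s1}
  P completes σ.
Trace ⟨b⟩ through Q, begin at {t0}:
  step 1 (b): ∅ (Q stuck)

NO — witness ⟨b⟩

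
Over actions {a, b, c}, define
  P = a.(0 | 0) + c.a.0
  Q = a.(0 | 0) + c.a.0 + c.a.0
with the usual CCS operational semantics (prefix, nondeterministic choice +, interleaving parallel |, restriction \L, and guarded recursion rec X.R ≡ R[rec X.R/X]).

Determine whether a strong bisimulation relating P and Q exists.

P ~ Q

P's transition system — 4 states:
  u0 = a.(0 | 0) + c.a.0 → -a-> u1, -c-> u2
  u1 = 0 | 0 → deadlocked
  u2 = a.0 → -a-> u3
  u3 = 0 → deadlocked
Q's transition system — 4 states:
  v0 = a.(0 | 0) + c.a.0 + c.a.0 → -a-> v1, -c-> v2
  v1 = 0 | 0 → deadlocked
  v2 = a.0 → -a-> v3
  v3 = 0 → deadlocked
Coarsest stable partition (strong bisimilarity classes):
  B0 = {u0, v0}
  B1 = {u1, u3, v1, v3}
  B2 = {u2, v2}
u0 ∈ B0, v0 ∈ B0 → same block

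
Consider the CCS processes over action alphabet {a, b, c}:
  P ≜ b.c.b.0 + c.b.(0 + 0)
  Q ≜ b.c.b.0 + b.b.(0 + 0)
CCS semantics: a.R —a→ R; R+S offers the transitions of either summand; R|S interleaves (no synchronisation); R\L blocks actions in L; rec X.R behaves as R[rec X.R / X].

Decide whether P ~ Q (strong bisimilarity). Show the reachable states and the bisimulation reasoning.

not bisimilar

Reachable graph of P (6 states):
  m0 = b.c.b.0 + c.b.(0 + 0) | --b--▸ m1, --c--▸ m2
  m1 = c.b.0 | --c--▸ m3
  m2 = b.(0 + 0) | --b--▸ m4
  m3 = b.0 | --b--▸ m5
  m4 = 0 + 0 | ·
  m5 = 0 | ·
Reachable graph of Q (6 states):
  n0 = b.c.b.0 + b.b.(0 + 0) | --b--▸ n1, --b--▸ n2
  n1 = b.(0 + 0) | --b--▸ n3
  n2 = c.b.0 | --c--▸ n4
  n3 = 0 + 0 | ·
  n4 = b.0 | --b--▸ n5
  n5 = 0 | ·
Bisimilarity quotient blocks:
  B0 = {m0}
  B1 = {m2, m3, n1, n4}
  B2 = {m4, m5, n3, n5}
  B3 = {m1, n2}
  B4 = {n0}
m0 ∈ B0, n0 ∈ B4 → different blocks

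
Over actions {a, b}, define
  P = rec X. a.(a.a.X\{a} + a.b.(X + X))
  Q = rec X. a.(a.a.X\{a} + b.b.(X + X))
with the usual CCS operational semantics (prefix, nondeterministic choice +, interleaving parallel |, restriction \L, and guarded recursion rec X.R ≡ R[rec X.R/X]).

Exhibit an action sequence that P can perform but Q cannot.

P's transition system — 6 states:
  p0 = rec X. a.(a.a.X\{a} + a.b.(X + X)) | -a-> p1
  p1 = a.a.(rec X. a.(a.a.X\{a} + a.b.(X + X)))\{a} + a.b.((rec X. a.(a.a.X\{a} + a.b.(X + X))) + (rec X. a.(a.a.X\{a} + a.b.(X + X)))) | -a-> p2, -a-> p3
  p2 = a.(rec X. a.(a.a.X\{a} + a.b.(X + X)))\{a} | -a-> p4
  p3 = b.((rec X. a.(a.a.X\{a} + a.b.(X + X))) + (rec X. a.(a.a.X\{a} + a.b.(X + X)))) | -b-> p5
  p4 = (rec X. a.(a.a.X\{a} + a.b.(X + X)))\{a} | stopped
  p5 = (rec X. a.(a.a.X\{a} + a.b.(X + X))) + (rec X. a.(a.a.X\{a} + a.b.(X + X))) | -a-> p1
Q's transition system — 6 states:
  q0 = rec X. a.(a.a.X\{a} + b.b.(X + X)) | -a-> q1
  q1 = a.a.(rec X. a.(a.a.X\{a} + b.b.(X + X)))\{a} + b.b.((rec X. a.(a.a.X\{a} + b.b.(X + X))) + (rec X. a.(a.a.X\{a} + b.b.(X + X)))) | -a-> q2, -b-> q3
  q2 = a.(rec X. a.(a.a.X\{a} + b.b.(X + X)))\{a} | -a-> q4
  q3 = b.((rec X. a.(a.a.X\{a} + b.b.(X + X))) + (rec X. a.(a.a.X\{a} + b.b.(X + X)))) | -b-> q5
  q4 = (rec X. a.(a.a.X\{a} + b.b.(X + X)))\{a} | stopped
  q5 = (rec X. a.(a.a.X\{a} + b.b.(X + X))) + (rec X. a.(a.a.X\{a} + b.b.(X + X))) | -a-> q1
Trace ⟨aab⟩ through P, begin at {p0}:
  after a @ step 1: {p1}
  after a @ step 2: {p2, p3}
  after b @ step 3: {p5}
  — P admits the full trace.
Trace ⟨aab⟩ through Q, begin at {q0}:
  after a @ step 1: {q1}
  after a @ step 2: {q2}
  after b @ step 3: ∅ (Q stuck)

aab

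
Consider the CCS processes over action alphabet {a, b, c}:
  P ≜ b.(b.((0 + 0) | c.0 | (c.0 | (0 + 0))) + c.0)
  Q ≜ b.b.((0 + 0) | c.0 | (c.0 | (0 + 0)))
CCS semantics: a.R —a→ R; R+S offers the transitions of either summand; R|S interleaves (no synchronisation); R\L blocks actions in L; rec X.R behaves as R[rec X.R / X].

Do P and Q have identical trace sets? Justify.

LTS(P): 7 reachable states
  m0 = b.(b.((0 + 0) | c.0 | (c.0 | (0 + 0))) + c.0) ⊢ --b--▸ m1
  m1 = b.((0 + 0) | c.0 | (c.0 | (0 + 0))) + c.0 ⊢ --b--▸ m2, --c--▸ m3
  m2 = (0 + 0) | c.0 | (c.0 | (0 + 0)) ⊢ --c--▸ m4, --c--▸ m5
  m3 = 0 ⊢ stopped
  m4 = (0 + 0) | 0 | (c.0 | (0 + 0)) ⊢ --c--▸ m6
  m5 = (0 + 0) | c.0 | (0 | (0 + 0)) ⊢ --c--▸ m6
  m6 = (0 + 0) | 0 | (0 | (0 + 0)) ⊢ stopped
LTS(Q): 6 reachable states
  n0 = b.b.((0 + 0) | c.0 | (c.0 | (0 + 0))) ⊢ --b--▸ n1
  n1 = b.((0 + 0) | c.0 | (c.0 | (0 + 0))) ⊢ --b--▸ n2
  n2 = (0 + 0) | c.0 | (c.0 | (0 + 0)) ⊢ --c--▸ n3, --c--▸ n4
  n3 = (0 + 0) | 0 | (c.0 | (0 + 0)) ⊢ --c--▸ n5
  n4 = (0 + 0) | c.0 | (0 | (0 + 0)) ⊢ --c--▸ n5
  n5 = (0 + 0) | 0 | (0 | (0 + 0)) ⊢ stopped
Run σ = ⟨bc⟩ on P: start {m0}
  after b @ step 1: {m1}
  after c @ step 2: {m3}
  ✓ P
Run σ = ⟨bc⟩ on Q: start {n0}
  after b @ step 1: {n1}
  after c @ step 2: ∅ (Q stuck)

traces(P) ≠ traces(Q) — witness ⟨bc⟩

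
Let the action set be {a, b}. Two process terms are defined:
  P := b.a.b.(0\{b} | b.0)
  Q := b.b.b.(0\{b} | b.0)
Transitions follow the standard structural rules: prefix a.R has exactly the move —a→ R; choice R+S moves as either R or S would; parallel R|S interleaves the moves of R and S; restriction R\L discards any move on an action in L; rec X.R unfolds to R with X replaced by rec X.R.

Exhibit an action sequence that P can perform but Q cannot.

ba

LTS(P): 5 reachable states
  p0 = b.a.b.(0\{b} | b.0) ⊢ ··b··> p1
  p1 = a.b.(0\{b} | b.0) ⊢ ··a··> p2
  p2 = b.(0\{b} | b.0) ⊢ ··b··> p3
  p3 = 0\{b} | b.0 ⊢ ··b··> p4
  p4 = 0\{b} | 0 ⊢ ∅
LTS(Q): 5 reachable states
  q0 = b.b.b.(0\{b} | b.0) ⊢ ··b··> q1
  q1 = b.b.(0\{b} | b.0) ⊢ ··b··> q2
  q2 = b.(0\{b} | b.0) ⊢ ··b··> q3
  q3 = 0\{b} | b.0 ⊢ ··b··> q4
  q4 = 0\{b} | 0 ⊢ ∅
Run σ = ⟨ba⟩ on P: start {p0}
  [1] b ⇒ {p1}
  [2] a ⇒ {p2}
  P completes σ.
Run σ = ⟨ba⟩ on Q: start {q0}
  [1] b ⇒ {q1}
  [2] a ⇒ ∅  — Q cannot continue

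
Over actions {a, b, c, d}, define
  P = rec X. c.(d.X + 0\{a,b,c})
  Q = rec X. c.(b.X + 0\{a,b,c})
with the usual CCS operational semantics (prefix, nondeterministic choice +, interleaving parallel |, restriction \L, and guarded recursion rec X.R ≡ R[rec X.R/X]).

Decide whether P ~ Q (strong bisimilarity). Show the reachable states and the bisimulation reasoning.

P ≁ Q

LTS(P): 2 reachable states
  u0 = rec X. c.(d.X + 0\{a,b,c}) has moves —c→ u1
  u1 = d.(rec X. c.(d.X + 0\{a,b,c})) + 0\{a,b,c} has moves —d→ u0
LTS(Q): 2 reachable states
  v0 = rec X. c.(b.X + 0\{a,b,c}) has moves —c→ v1
  v1 = b.(rec X. c.(b.X + 0\{a,b,c})) + 0\{a,b,c} has moves —b→ v0
Bisimilarity quotient blocks:
  B0 = {u0}
  B1 = {u1}
  B2 = {v0}
  B3 = {v1}
u0 ∈ B0, v0 ∈ B2 → different blocks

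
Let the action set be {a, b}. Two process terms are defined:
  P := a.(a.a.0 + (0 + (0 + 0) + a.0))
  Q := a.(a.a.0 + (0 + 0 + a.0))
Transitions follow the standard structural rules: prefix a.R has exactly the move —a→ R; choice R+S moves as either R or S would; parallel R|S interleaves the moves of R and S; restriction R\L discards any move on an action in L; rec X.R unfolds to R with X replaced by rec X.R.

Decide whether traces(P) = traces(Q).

trace-equivalent

LTS(P): 4 reachable states
  m0 = a.(a.a.0 + (0 + (0 + 0) + a.0)) → ··a··> m1
  m1 = a.a.0 + (0 + (0 + 0) + a.0) → ··a··> m2, ··a··> m3
  m2 = 0 → stopped
  m3 = a.0 → ··a··> m2
LTS(Q): 4 reachable states
  n0 = a.(a.a.0 + (0 + 0 + a.0)) → ··a··> n1
  n1 = a.a.0 + (0 + 0 + a.0) → ··a··> n2, ··a··> n3
  n2 = 0 → stopped
  n3 = a.0 → ··a··> n2
Partition-refinement fixed point:
  B0 = {m0, n0}
  B1 = {m1, n1}
  B2 = {m2, n2}
  B3 = {m3, n3}
m0 ∈ B0, n0 ∈ B0 → same block
Bisimilar ⇒ trace-equivalent.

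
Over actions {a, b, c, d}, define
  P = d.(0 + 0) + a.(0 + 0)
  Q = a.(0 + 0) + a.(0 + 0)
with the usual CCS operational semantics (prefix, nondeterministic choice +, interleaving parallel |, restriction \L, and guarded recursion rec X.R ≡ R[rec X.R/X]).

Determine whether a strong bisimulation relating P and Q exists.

LTS(P): 2 reachable states
  p0 = d.(0 + 0) + a.(0 + 0) | ··a··> p1, ··d··> p1
  p1 = 0 + 0 | (no moves)
LTS(Q): 2 reachable states
  q0 = a.(0 + 0) + a.(0 + 0) | ··a··> q1
  q1 = 0 + 0 | (no moves)
Coarsest stable partition (strong bisimilarity classes):
  B0 = {p0}
  B1 = {p1, q1}
  B2 = {q0}
p0 ∈ B0, q0 ∈ B2 → different blocks

not bisimilar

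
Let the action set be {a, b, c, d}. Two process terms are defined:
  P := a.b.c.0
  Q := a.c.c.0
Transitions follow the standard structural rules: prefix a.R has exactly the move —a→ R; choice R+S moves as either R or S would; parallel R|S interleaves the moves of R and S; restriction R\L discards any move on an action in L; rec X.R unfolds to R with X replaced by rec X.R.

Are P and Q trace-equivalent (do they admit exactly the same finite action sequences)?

P's transition system — 4 states:
  u0 = a.b.c.0 | --a--▸ u1
  u1 = b.c.0 | --b--▸ u2
  u2 = c.0 | --c--▸ u3
  u3 = 0 | ∅
Q's transition system — 4 states:
  v0 = a.c.c.0 | --a--▸ v1
  v1 = c.c.0 | --c--▸ v2
  v2 = c.0 | --c--▸ v3
  v3 = 0 | ∅
Run σ = ⟨ab⟩ on P: start {u0}
  after a @ step 1: {u1}
  after b @ step 2: {u2}
  ✓ P
Run σ = ⟨ab⟩ on Q: start {v0}
  after a @ step 1: {v1}
  after b @ step 2: ∅  — Q cannot continue

traces(P) ≠ traces(Q) — witness ⟨ab⟩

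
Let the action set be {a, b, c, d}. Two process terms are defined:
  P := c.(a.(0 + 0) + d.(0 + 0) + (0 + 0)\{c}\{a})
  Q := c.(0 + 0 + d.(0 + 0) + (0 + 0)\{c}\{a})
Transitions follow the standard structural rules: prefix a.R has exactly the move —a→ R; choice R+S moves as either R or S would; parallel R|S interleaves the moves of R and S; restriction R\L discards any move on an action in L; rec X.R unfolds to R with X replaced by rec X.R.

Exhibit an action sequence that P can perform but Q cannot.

ca

LTS(P): 3 reachable states
  p0 = c.(a.(0 + 0) + d.(0 + 0) + (0 + 0)\{c}\{a}) | =c=> p1
  p1 = a.(0 + 0) + d.(0 + 0) + (0 + 0)\{c}\{a} | =a=> p2, =d=> p2
  p2 = 0 + 0 | deadlocked
LTS(Q): 3 reachable states
  q0 = c.(0 + 0 + d.(0 + 0) + (0 + 0)\{c}\{a}) | =c=> q1
  q1 = 0 + 0 + d.(0 + 0) + (0 + 0)\{c}\{a} | =d=> q2
  q2 = 0 + 0 | deadlocked
Trace ⟨ca⟩ through P, begin at {p0}:
  after c @ step 1: {p1}
  after a @ step 2: {p2}
  P completes σ.
Trace ⟨ca⟩ through Q, begin at {q0}:
  after c @ step 1: {q1}
  after a @ step 2: ∅  — Q cannot continue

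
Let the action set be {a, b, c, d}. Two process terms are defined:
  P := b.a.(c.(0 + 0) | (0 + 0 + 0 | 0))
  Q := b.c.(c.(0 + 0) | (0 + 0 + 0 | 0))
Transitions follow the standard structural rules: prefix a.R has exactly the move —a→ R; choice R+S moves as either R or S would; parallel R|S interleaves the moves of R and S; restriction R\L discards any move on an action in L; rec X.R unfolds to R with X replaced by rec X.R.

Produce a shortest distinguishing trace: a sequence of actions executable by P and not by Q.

ba

Reachable graph of P (4 states):
  u0 = b.a.(c.(0 + 0) | (0 + 0 + 0 | 0)) has moves ··b··> u1
  u1 = a.(c.(0 + 0) | (0 + 0 + 0 | 0)) has moves ··a··> u2
  u2 = c.(0 + 0) | (0 + 0 + 0 | 0) has moves ··c··> u3
  u3 = (0 + 0) | (0 + 0 + 0 | 0) has moves (no moves)
Reachable graph of Q (4 states):
  v0 = b.c.(c.(0 + 0) | (0 + 0 + 0 | 0)) has moves ··b··> v1
  v1 = c.(c.(0 + 0) | (0 + 0 + 0 | 0)) has moves ··c··> v2
  v2 = c.(0 + 0) | (0 + 0 + 0 | 0) has moves ··c··> v3
  v3 = (0 + 0) | (0 + 0 + 0 | 0) has moves (no moves)
Trace ⟨ba⟩ through P, begin at {u0}:
  [1] b ⇒ {u1}
  [2] a ⇒ {u2}
  ✓ P
Trace ⟨ba⟩ through Q, begin at {v0}:
  [1] b ⇒ {v1}
  [2] a ⇒ ∅ (Q stuck)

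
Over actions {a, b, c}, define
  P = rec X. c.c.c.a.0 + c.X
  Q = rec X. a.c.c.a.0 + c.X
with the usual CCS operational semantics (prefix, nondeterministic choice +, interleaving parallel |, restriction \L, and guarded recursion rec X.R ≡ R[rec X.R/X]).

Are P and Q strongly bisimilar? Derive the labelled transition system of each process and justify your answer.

NO

LTS(P): 5 reachable states
  m0 = rec X. c.c.c.a.0 + c.X has moves -c-> m0, -c-> m1
  m1 = c.c.a.0 has moves -c-> m2
  m2 = c.a.0 has moves -c-> m3
  m3 = a.0 has moves -a-> m4
  m4 = 0 has moves (no moves)
LTS(Q): 5 reachable states
  n0 = rec X. a.c.c.a.0 + c.X has moves -a-> n1, -c-> n0
  n1 = c.c.a.0 has moves -c-> n2
  n2 = c.a.0 has moves -c-> n3
  n3 = a.0 has moves -a-> n4
  n4 = 0 has moves (no moves)
Partition-refinement fixed point:
  B0 = {m0}
  B1 = {m1, n1}
  B2 = {m2, n2}
  B3 = {m3, n3}
  B4 = {m4, n4}
  B5 = {n0}
m0 ∈ B0, n0 ∈ B5 → different blocks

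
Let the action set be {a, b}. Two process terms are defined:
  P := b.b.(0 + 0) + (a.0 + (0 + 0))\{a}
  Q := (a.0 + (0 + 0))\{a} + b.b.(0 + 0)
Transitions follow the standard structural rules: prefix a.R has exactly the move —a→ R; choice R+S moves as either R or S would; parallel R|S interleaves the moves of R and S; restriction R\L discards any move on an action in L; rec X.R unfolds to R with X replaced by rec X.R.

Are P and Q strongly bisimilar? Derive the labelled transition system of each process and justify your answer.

bisimilar

LTS(P): 3 reachable states
  p0 = b.b.(0 + 0) + (a.0 + (0 + 0))\{a} has moves -b-> p1
  p1 = b.(0 + 0) has moves -b-> p2
  p2 = 0 + 0 has moves ∅
LTS(Q): 3 reachable states
  q0 = (a.0 + (0 + 0))\{a} + b.b.(0 + 0) has moves -b-> q1
  q1 = b.(0 + 0) has moves -b-> q2
  q2 = 0 + 0 has moves ∅
Coarsest stable partition (strong bisimilarity classes):
  B0 = {p0, q0}
  B1 = {p1, q1}
  B2 = {p2, q2}
p0 ∈ B0, q0 ∈ B0 → same block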